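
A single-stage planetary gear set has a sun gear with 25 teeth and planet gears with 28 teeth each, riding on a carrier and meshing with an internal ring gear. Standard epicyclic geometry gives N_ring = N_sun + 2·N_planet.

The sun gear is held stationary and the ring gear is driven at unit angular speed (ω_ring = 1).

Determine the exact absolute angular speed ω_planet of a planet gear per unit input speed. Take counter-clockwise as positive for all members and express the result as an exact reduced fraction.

81/56

N_ring = 25 + 2·28 = 81
25(ω_s−ω_c) = −81(ω_r−ω_c),  ω_s=0, ω_r=1
25(0−ω_c) = −81(1−ω_c)  ⇒  106ω_c = 81  ⇒  ω_c = 81/106
sun–planet: 25·(0−81/106) = −28·(ω_p−ω_c)  ⇒  ω_p−ω_c = −(25/28)·(-81/106) = 2025/2968
ω_p = 81/106 + 2025/2968 = 81/56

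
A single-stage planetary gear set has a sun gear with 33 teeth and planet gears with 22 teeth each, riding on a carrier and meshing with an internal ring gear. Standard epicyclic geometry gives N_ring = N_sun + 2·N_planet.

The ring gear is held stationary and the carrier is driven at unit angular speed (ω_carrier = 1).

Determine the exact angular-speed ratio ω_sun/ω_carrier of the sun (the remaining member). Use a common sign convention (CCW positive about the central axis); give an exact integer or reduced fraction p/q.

10/3

N_ring = 33 + 2·22 = 77
33(ω_s−ω_c) = −77(ω_r−ω_c),  ω_r=0, ω_c=1
ω_s = 1 − (77/33)(0−1) = 10/3
ω_s/ω_c = 10/3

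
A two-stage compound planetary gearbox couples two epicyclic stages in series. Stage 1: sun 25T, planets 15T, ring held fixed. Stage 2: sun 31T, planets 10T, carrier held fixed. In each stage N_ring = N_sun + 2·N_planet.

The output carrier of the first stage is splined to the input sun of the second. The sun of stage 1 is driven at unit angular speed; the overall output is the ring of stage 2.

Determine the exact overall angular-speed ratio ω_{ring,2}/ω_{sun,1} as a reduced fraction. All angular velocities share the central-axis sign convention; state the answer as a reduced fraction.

Stage 1: N_ring = 25 + 2·15 = 55
Stage 1: 25(ω_s−ω_c) = −55(ω_r−ω_c),  ω_r=0, ω_s=1
Stage 1: 25(1−ω_c) = −55(0−ω_c)  ⇒  80ω_c = 25  ⇒  ω_c = 5/16
  ⇒ ω_c¹/ω_s¹ = 5/16
Stage 2: N_ring = 31 + 2·10 = 51
Stage 2: 31(ω_s−ω_c) = −51(ω_r−ω_c),  ω_c=0, ω_s=1
Stage 2: ω_r = 0 − (31/51)(1−0) = -31/51
  ⇒ ω_r²/ω_s² = -31/51
Coupling ω_s² = ω_c¹ ⇒ overall = 5/16 × -31/51 = -155/816

-155/816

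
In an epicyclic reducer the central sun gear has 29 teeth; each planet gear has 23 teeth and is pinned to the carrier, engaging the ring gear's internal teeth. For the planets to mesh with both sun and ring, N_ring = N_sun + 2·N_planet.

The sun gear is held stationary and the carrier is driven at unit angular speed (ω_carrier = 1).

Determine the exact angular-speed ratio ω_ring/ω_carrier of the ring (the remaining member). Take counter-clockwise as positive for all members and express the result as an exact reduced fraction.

104/75

N_ring = 29 + 2·23 = 75
29(ω_s−ω_c) = −75(ω_r−ω_c),  ω_s=0, ω_c=1
ω_r = 1 − (29/75)(0−1) = 104/75
ω_r/ω_c = 104/75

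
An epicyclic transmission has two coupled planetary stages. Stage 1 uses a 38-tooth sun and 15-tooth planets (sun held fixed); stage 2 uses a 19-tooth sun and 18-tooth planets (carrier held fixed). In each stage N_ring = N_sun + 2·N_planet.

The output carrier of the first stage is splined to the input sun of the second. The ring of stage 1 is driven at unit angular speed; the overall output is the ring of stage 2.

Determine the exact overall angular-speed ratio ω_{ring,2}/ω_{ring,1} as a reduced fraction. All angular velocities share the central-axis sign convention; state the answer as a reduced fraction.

Stage 1: N_ring = 38 + 2·15 = 68
Stage 1: 38(ω_s−ω_c) = −68(ω_r−ω_c),  ω_s=0, ω_r=1
Stage 1: 38(0−ω_c) = −68(1−ω_c)  ⇒  106ω_c = 68  ⇒  ω_c = 34/53
  ⇒ ω_c¹/ω_r¹ = 34/53
Stage 2: N_ring = 19 + 2·18 = 55
Stage 2: 19(ω_s−ω_c) = −55(ω_r−ω_c),  ω_c=0, ω_s=1
Stage 2: ω_r = 0 − (19/55)(1−0) = -19/55
  ⇒ ω_r²/ω_s² = -19/55
Coupling ω_s² = ω_c¹ ⇒ overall = 34/53 × -19/55 = -646/2915

-646/2915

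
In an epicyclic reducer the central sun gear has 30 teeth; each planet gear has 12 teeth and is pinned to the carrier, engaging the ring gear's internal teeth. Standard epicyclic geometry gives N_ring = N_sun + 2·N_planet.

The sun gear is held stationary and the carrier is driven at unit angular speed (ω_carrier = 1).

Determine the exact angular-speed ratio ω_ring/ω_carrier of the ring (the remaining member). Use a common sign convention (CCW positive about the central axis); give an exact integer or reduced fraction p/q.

14/9

N_ring = 30 + 2·12 = 54
30(ω_s−ω_c) = −54(ω_r−ω_c),  ω_s=0, ω_c=1
ω_r = 1 − (30/54)(0−1) = 14/9
ω_r/ω_c = 14/9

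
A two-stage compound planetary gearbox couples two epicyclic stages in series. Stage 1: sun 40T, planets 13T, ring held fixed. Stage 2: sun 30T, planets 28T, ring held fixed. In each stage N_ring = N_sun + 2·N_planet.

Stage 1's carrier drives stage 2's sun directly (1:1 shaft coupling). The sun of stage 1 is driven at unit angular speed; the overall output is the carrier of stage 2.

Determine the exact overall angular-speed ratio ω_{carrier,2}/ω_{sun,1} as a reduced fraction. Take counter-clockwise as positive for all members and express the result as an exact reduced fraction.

Stage 1: N_ring = 40 + 2·13 = 66
Stage 1: 40(ω_s−ω_c) = −66(ω_r−ω_c),  ω_r=0, ω_s=1
Stage 1: 40(1−ω_c) = −66(0−ω_c)  ⇒  106ω_c = 40  ⇒  ω_c = 20/53
  ⇒ ω_c¹/ω_s¹ = 20/53
Stage 2: N_ring = 30 + 2·28 = 86
Stage 2: 30(ω_s−ω_c) = −86(ω_r−ω_c),  ω_r=0, ω_s=1
Stage 2: 30(1−ω_c) = −86(0−ω_c)  ⇒  116ω_c = 30  ⇒  ω_c = 15/58
  ⇒ ω_c²/ω_s² = 15/58
Coupling ω_s² = ω_c¹ ⇒ overall = 20/53 × 15/58 = 150/1537

150/1537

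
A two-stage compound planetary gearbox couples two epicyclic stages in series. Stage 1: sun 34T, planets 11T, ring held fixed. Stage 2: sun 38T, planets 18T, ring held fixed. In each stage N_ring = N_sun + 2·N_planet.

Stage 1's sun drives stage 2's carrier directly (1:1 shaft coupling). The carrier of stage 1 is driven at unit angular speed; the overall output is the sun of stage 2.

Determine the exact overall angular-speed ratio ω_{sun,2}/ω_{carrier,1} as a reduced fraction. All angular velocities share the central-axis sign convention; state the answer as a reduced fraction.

2520/323

Stage 1: N_ring = 34 + 2·11 = 56
Stage 1: 34(ω_s−ω_c) = −56(ω_r−ω_c),  ω_r=0, ω_c=1
Stage 1: ω_s = 1 − (56/34)(0−1) = 45/17
  ⇒ ω_s¹/ω_c¹ = 45/17
Stage 2: N_ring = 38 + 2·18 = 74
Stage 2: 38(ω_s−ω_c) = −74(ω_r−ω_c),  ω_r=0, ω_c=1
Stage 2: ω_s = 1 − (74/38)(0−1) = 56/19
  ⇒ ω_s²/ω_c² = 56/19
Coupling ω_c² = ω_s¹ ⇒ overall = 45/17 × 56/19 = 2520/323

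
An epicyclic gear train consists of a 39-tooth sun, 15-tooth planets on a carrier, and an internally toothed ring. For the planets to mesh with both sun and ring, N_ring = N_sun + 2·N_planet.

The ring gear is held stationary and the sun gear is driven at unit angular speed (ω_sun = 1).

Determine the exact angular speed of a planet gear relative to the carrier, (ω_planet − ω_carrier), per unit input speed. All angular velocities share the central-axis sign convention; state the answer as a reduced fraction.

-299/180

N_ring = 39 + 2·15 = 69
39(ω_s−ω_c) = −69(ω_r−ω_c),  ω_r=0, ω_s=1
39(1−ω_c) = −69(0−ω_c)  ⇒  108ω_c = 39  ⇒  ω_c = 13/36
sun–planet: 39·(1−13/36) = −15·(ω_p−ω_c)  ⇒  ω_p−ω_c = −(39/15)·(23/36) = -299/180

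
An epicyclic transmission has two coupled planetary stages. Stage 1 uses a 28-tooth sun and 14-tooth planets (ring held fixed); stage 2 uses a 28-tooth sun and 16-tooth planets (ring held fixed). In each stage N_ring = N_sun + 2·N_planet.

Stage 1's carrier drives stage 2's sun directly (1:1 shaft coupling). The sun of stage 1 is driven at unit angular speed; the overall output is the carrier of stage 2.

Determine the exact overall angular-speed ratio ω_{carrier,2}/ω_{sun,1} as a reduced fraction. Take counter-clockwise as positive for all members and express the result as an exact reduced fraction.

7/66

Stage 1: N_ring = 28 + 2·14 = 56
Stage 1: 28(ω_s−ω_c) = −56(ω_r−ω_c),  ω_r=0, ω_s=1
Stage 1: 28(1−ω_c) = −56(0−ω_c)  ⇒  84ω_c = 28  ⇒  ω_c = 1/3
  ⇒ ω_c¹/ω_s¹ = 1/3
Stage 2: N_ring = 28 + 2·16 = 60
Stage 2: 28(ω_s−ω_c) = −60(ω_r−ω_c),  ω_r=0, ω_s=1
Stage 2: 28(1−ω_c) = −60(0−ω_c)  ⇒  88ω_c = 28  ⇒  ω_c = 7/22
  ⇒ ω_c²/ω_s² = 7/22
Coupling ω_s² = ω_c¹ ⇒ overall = 1/3 × 7/22 = 7/66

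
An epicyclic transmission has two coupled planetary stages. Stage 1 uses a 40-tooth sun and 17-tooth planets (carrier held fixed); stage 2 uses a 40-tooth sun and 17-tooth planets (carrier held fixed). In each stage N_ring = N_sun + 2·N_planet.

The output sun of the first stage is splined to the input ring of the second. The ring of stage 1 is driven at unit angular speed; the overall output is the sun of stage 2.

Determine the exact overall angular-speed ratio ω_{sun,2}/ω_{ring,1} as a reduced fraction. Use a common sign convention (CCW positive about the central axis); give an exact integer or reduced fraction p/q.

1369/400

Stage 1: N_ring = 40 + 2·17 = 74
Stage 1: 40(ω_s−ω_c) = −74(ω_r−ω_c),  ω_c=0, ω_r=1
Stage 1: ω_s = 0 − (74/40)(1−0) = -37/20
  ⇒ ω_s¹/ω_r¹ = -37/20
Stage 2: N_ring = 40 + 2·17 = 74
Stage 2: 40(ω_s−ω_c) = −74(ω_r−ω_c),  ω_c=0, ω_r=1
Stage 2: ω_s = 0 − (74/40)(1−0) = -37/20
  ⇒ ω_s²/ω_r² = -37/20
Coupling ω_r² = ω_s¹ ⇒ overall = -37/20 × -37/20 = 1369/400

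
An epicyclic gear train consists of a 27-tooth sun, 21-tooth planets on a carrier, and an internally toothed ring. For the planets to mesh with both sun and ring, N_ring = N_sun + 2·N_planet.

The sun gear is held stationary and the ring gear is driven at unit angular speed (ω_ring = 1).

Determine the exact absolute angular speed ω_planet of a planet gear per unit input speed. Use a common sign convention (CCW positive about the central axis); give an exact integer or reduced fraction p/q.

N_ring = 27 + 2·21 = 69
27(ω_s−ω_c) = −69(ω_r−ω_c),  ω_s=0, ω_r=1
27(0−ω_c) = −69(1−ω_c)  ⇒  96ω_c = 69  ⇒  ω_c = 23/32
sun–planet: 27·(0−23/32) = −21·(ω_p−ω_c)  ⇒  ω_p−ω_c = −(27/21)·(-23/32) = 207/224
ω_p = 23/32 + 207/224 = 23/14

23/14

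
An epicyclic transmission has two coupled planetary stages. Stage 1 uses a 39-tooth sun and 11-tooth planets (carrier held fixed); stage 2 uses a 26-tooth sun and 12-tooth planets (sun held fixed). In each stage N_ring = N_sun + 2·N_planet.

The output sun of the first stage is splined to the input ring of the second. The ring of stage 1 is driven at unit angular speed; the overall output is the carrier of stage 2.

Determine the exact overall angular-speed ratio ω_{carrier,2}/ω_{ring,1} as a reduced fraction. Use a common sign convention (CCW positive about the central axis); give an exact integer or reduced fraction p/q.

-1525/1482

Stage 1: N_ring = 39 + 2·11 = 61
Stage 1: 39(ω_s−ω_c) = −61(ω_r−ω_c),  ω_c=0, ω_r=1
Stage 1: ω_s = 0 − (61/39)(1−0) = -61/39
  ⇒ ω_s¹/ω_r¹ = -61/39
Stage 2: N_ring = 26 + 2·12 = 50
Stage 2: 26(ω_s−ω_c) = −50(ω_r−ω_c),  ω_s=0, ω_r=1
Stage 2: 26(0−ω_c) = −50(1−ω_c)  ⇒  76ω_c = 50  ⇒  ω_c = 25/38
  ⇒ ω_c²/ω_r² = 25/38
Coupling ω_r² = ω_s¹ ⇒ overall = -61/39 × 25/38 = -1525/1482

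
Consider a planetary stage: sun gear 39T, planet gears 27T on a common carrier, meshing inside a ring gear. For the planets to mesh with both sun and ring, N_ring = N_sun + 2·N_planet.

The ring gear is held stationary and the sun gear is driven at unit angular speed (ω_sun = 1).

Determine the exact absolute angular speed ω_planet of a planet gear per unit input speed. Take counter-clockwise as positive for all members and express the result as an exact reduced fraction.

-13/18

N_ring = 39 + 2·27 = 93
39(ω_s−ω_c) = −93(ω_r−ω_c),  ω_r=0, ω_s=1
39(1−ω_c) = −93(0−ω_c)  ⇒  132ω_c = 39  ⇒  ω_c = 13/44
sun–planet: 39·(1−13/44) = −27·(ω_p−ω_c)  ⇒  ω_p−ω_c = −(39/27)·(31/44) = -403/396
ω_p = 13/44 − 403/396 = -13/18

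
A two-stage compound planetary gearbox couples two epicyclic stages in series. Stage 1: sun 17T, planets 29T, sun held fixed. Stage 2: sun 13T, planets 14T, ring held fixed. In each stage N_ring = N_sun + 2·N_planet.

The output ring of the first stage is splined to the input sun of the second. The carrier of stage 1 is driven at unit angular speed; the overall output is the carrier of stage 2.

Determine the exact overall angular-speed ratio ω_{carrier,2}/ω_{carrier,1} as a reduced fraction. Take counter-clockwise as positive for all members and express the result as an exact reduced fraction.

598/2025

Stage 1: N_ring = 17 + 2·29 = 75
Stage 1: 17(ω_s−ω_c) = −75(ω_r−ω_c),  ω_s=0, ω_c=1
Stage 1: ω_r = 1 − (17/75)(0−1) = 92/75
  ⇒ ω_r¹/ω_c¹ = 92/75
Stage 2: N_ring = 13 + 2·14 = 41
Stage 2: 13(ω_s−ω_c) = −41(ω_r−ω_c),  ω_r=0, ω_s=1
Stage 2: 13(1−ω_c) = −41(0−ω_c)  ⇒  54ω_c = 13  ⇒  ω_c = 13/54
  ⇒ ω_c²/ω_s² = 13/54
Coupling ω_s² = ω_r¹ ⇒ overall = 92/75 × 13/54 = 598/2025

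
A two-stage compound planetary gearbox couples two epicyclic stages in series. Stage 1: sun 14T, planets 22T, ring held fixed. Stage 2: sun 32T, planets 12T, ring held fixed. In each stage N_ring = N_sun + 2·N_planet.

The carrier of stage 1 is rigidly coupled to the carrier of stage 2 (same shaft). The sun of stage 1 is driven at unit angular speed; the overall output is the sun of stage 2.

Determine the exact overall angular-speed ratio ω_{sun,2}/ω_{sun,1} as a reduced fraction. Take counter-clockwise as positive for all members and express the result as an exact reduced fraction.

Stage 1: N_ring = 14 + 2·22 = 58
Stage 1: 14(ω_s−ω_c) = −58(ω_r−ω_c),  ω_r=0, ω_s=1
Stage 1: 14(1−ω_c) = −58(0−ω_c)  ⇒  72ω_c = 14  ⇒  ω_c = 7/36
  ⇒ ω_c¹/ω_s¹ = 7/36
Stage 2: N_ring = 32 + 2·12 = 56
Stage 2: 32(ω_s−ω_c) = −56(ω_r−ω_c),  ω_r=0, ω_c=1
Stage 2: ω_s = 1 − (56/32)(0−1) = 11/4
  ⇒ ω_s²/ω_c² = 11/4
Coupling ω_c² = ω_c¹ ⇒ overall = 7/36 × 11/4 = 77/144

77/144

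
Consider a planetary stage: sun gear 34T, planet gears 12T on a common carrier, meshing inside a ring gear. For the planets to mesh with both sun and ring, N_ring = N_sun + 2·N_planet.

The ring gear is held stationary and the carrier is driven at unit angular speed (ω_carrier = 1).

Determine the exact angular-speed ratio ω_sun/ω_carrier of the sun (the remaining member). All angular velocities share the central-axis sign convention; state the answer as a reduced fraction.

N_ring = 34 + 2·12 = 58
34(ω_s−ω_c) = −58(ω_r−ω_c),  ω_r=0, ω_c=1
ω_s = 1 − (58/34)(0−1) = 46/17
ω_s/ω_c = 46/17

46/17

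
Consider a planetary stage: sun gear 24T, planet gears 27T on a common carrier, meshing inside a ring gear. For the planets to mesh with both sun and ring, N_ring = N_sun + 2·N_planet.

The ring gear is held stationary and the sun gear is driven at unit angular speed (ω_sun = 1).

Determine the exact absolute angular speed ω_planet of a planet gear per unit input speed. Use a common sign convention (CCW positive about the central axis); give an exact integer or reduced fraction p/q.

N_ring = 24 + 2·27 = 78
24(ω_s−ω_c) = −78(ω_r−ω_c),  ω_r=0, ω_s=1
24(1−ω_c) = −78(0−ω_c)  ⇒  102ω_c = 24  ⇒  ω_c = 4/17
sun–planet: 24·(1−4/17) = −27·(ω_p−ω_c)  ⇒  ω_p−ω_c = −(24/27)·(13/17) = -104/153
ω_p = 4/17 − 104/153 = -4/9

-4/9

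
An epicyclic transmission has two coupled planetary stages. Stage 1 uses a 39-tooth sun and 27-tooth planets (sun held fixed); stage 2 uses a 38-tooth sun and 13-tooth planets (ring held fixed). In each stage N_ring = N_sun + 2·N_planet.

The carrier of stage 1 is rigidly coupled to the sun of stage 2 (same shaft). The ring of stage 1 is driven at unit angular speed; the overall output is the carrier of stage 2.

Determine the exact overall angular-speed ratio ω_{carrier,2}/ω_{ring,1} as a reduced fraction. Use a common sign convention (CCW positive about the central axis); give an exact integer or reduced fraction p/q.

589/2244

Stage 1: N_ring = 39 + 2·27 = 93
Stage 1: 39(ω_s−ω_c) = −93(ω_r−ω_c),  ω_s=0, ω_r=1
Stage 1: 39(0−ω_c) = −93(1−ω_c)  ⇒  132ω_c = 93  ⇒  ω_c = 31/44
  ⇒ ω_c¹/ω_r¹ = 31/44
Stage 2: N_ring = 38 + 2·13 = 64
Stage 2: 38(ω_s−ω_c) = −64(ω_r−ω_c),  ω_r=0, ω_s=1
Stage 2: 38(1−ω_c) = −64(0−ω_c)  ⇒  102ω_c = 38  ⇒  ω_c = 19/51
  ⇒ ω_c²/ω_s² = 19/51
Coupling ω_s² = ω_c¹ ⇒ overall = 31/44 × 19/51 = 589/2244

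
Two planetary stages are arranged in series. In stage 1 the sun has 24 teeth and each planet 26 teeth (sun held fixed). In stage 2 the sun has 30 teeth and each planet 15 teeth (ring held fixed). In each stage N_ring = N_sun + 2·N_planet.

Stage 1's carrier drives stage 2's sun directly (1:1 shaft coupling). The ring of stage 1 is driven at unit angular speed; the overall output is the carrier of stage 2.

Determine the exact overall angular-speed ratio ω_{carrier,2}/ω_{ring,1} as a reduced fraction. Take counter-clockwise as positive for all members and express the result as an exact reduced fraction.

19/75

Stage 1: N_ring = 24 + 2·26 = 76
Stage 1: 24(ω_s−ω_c) = −76(ω_r−ω_c),  ω_s=0, ω_r=1
Stage 1: 24(0−ω_c) = −76(1−ω_c)  ⇒  100ω_c = 76  ⇒  ω_c = 19/25
  ⇒ ω_c¹/ω_r¹ = 19/25
Stage 2: N_ring = 30 + 2·15 = 60
Stage 2: 30(ω_s−ω_c) = −60(ω_r−ω_c),  ω_r=0, ω_s=1
Stage 2: 30(1−ω_c) = −60(0−ω_c)  ⇒  90ω_c = 30  ⇒  ω_c = 1/3
  ⇒ ω_c²/ω_s² = 1/3
Coupling ω_s² = ω_c¹ ⇒ overall = 19/25 × 1/3 = 19/75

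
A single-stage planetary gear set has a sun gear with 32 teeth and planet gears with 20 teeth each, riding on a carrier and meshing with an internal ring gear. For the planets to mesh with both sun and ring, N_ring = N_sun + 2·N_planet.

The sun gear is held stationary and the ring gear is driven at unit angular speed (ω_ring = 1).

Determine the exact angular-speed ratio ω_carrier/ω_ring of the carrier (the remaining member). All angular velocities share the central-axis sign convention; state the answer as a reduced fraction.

N_ring = 32 + 2·20 = 72
32(ω_s−ω_c) = −72(ω_r−ω_c),  ω_s=0, ω_r=1
32(0−ω_c) = −72(1−ω_c)  ⇒  104ω_c = 72  ⇒  ω_c = 9/13
ω_c/ω_r = 9/13

9/13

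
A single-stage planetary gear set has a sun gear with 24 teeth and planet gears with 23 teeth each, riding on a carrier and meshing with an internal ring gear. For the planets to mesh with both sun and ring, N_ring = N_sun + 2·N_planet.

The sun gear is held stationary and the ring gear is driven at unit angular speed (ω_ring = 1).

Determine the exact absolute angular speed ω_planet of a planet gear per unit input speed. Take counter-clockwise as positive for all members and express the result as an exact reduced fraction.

N_ring = 24 + 2·23 = 70
24(ω_s−ω_c) = −70(ω_r−ω_c),  ω_s=0, ω_r=1
24(0−ω_c) = −70(1−ω_c)  ⇒  94ω_c = 70  ⇒  ω_c = 35/47
sun–planet: 24·(0−35/47) = −23·(ω_p−ω_c)  ⇒  ω_p−ω_c = −(24/23)·(-35/47) = 840/1081
ω_p = 35/47 + 840/1081 = 35/23

35/23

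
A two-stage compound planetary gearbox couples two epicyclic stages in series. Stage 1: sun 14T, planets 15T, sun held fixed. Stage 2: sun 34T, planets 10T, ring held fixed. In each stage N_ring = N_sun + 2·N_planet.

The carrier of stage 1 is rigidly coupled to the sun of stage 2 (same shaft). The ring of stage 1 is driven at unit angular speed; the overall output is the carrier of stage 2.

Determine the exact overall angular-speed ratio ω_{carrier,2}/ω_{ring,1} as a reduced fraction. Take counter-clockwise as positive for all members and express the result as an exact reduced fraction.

17/58

Stage 1: N_ring = 14 + 2·15 = 44
Stage 1: 14(ω_s−ω_c) = −44(ω_r−ω_c),  ω_s=0, ω_r=1
Stage 1: 14(0−ω_c) = −44(1−ω_c)  ⇒  58ω_c = 44  ⇒  ω_c = 22/29
  ⇒ ω_c¹/ω_r¹ = 22/29
Stage 2: N_ring = 34 + 2·10 = 54
Stage 2: 34(ω_s−ω_c) = −54(ω_r−ω_c),  ω_r=0, ω_s=1
Stage 2: 34(1−ω_c) = −54(0−ω_c)  ⇒  88ω_c = 34  ⇒  ω_c = 17/44
  ⇒ ω_c²/ω_s² = 17/44
Coupling ω_s² = ω_c¹ ⇒ overall = 22/29 × 17/44 = 17/58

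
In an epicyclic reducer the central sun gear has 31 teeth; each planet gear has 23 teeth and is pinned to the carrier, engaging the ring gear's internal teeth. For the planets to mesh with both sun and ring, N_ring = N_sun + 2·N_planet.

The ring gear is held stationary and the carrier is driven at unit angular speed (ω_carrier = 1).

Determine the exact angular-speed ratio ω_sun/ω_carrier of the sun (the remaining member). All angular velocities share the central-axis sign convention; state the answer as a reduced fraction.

N_ring = 31 + 2·23 = 77
31(ω_s−ω_c) = −77(ω_r−ω_c),  ω_r=0, ω_c=1
ω_s = 1 − (77/31)(0−1) = 108/31
ω_s/ω_c = 108/31

108/31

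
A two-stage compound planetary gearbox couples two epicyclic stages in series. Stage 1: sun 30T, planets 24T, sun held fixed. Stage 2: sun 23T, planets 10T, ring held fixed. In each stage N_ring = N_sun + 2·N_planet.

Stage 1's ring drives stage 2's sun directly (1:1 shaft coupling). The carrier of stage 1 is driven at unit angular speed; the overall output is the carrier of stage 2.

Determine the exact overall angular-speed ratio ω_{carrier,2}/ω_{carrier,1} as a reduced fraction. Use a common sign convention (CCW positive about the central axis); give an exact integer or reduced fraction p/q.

69/143

Stage 1: N_ring = 30 + 2·24 = 78
Stage 1: 30(ω_s−ω_c) = −78(ω_r−ω_c),  ω_s=0, ω_c=1
Stage 1: ω_r = 1 − (30/78)(0−1) = 18/13
  ⇒ ω_r¹/ω_c¹ = 18/13
Stage 2: N_ring = 23 + 2·10 = 43
Stage 2: 23(ω_s−ω_c) = −43(ω_r−ω_c),  ω_r=0, ω_s=1
Stage 2: 23(1−ω_c) = −43(0−ω_c)  ⇒  66ω_c = 23  ⇒  ω_c = 23/66
  ⇒ ω_c²/ω_s² = 23/66
Coupling ω_s² = ω_r¹ ⇒ overall = 18/13 × 23/66 = 69/143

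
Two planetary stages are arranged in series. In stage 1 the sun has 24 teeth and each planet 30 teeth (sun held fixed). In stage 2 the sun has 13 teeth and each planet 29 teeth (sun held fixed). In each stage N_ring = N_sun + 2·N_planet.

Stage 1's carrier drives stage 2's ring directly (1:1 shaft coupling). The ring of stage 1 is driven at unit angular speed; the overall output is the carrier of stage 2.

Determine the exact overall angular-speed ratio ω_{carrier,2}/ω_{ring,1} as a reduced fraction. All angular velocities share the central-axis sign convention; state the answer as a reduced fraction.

Stage 1: N_ring = 24 + 2·30 = 84
Stage 1: 24(ω_s−ω_c) = −84(ω_r−ω_c),  ω_s=0, ω_r=1
Stage 1: 24(0−ω_c) = −84(1−ω_c)  ⇒  108ω_c = 84  ⇒  ω_c = 7/9
  ⇒ ω_c¹/ω_r¹ = 7/9
Stage 2: N_ring = 13 + 2·29 = 71
Stage 2: 13(ω_s−ω_c) = −71(ω_r−ω_c),  ω_s=0, ω_r=1
Stage 2: 13(0−ω_c) = −71(1−ω_c)  ⇒  84ω_c = 71  ⇒  ω_c = 71/84
  ⇒ ω_c²/ω_r² = 71/84
Coupling ω_r² = ω_c¹ ⇒ overall = 7/9 × 71/84 = 71/108

71/108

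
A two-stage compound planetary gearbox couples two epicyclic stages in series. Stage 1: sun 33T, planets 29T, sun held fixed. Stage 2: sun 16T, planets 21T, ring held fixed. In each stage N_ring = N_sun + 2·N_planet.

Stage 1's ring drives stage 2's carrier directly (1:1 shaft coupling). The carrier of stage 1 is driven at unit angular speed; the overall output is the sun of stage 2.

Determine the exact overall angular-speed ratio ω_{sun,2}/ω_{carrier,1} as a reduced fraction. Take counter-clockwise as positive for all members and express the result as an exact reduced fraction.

1147/182

Stage 1: N_ring = 33 + 2·29 = 91
Stage 1: 33(ω_s−ω_c) = −91(ω_r−ω_c),  ω_s=0, ω_c=1
Stage 1: ω_r = 1 − (33/91)(0−1) = 124/91
  ⇒ ω_r¹/ω_c¹ = 124/91
Stage 2: N_ring = 16 + 2·21 = 58
Stage 2: 16(ω_s−ω_c) = −58(ω_r−ω_c),  ω_r=0, ω_c=1
Stage 2: ω_s = 1 − (58/16)(0−1) = 37/8
  ⇒ ω_s²/ω_c² = 37/8
Coupling ω_c² = ω_r¹ ⇒ overall = 124/91 × 37/8 = 1147/182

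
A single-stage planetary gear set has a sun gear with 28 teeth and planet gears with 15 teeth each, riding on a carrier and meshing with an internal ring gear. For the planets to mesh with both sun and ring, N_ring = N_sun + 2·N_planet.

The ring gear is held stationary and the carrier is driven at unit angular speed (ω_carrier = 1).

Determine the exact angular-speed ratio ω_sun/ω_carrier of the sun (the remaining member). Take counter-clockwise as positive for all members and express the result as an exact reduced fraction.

43/14

N_ring = 28 + 2·15 = 58
28(ω_s−ω_c) = −58(ω_r−ω_c),  ω_r=0, ω_c=1
ω_s = 1 − (58/28)(0−1) = 43/14
ω_s/ω_c = 43/14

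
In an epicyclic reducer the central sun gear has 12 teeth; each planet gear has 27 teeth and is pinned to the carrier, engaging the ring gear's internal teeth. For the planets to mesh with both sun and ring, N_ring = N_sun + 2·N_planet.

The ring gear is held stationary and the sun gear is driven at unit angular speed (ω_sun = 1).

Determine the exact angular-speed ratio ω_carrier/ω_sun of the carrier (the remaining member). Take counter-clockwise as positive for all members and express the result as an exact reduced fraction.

N_ring = 12 + 2·27 = 66
12(ω_s−ω_c) = −66(ω_r−ω_c),  ω_r=0, ω_s=1
12(1−ω_c) = −66(0−ω_c)  ⇒  78ω_c = 12  ⇒  ω_c = 2/13
ω_c/ω_s = 2/13

2/13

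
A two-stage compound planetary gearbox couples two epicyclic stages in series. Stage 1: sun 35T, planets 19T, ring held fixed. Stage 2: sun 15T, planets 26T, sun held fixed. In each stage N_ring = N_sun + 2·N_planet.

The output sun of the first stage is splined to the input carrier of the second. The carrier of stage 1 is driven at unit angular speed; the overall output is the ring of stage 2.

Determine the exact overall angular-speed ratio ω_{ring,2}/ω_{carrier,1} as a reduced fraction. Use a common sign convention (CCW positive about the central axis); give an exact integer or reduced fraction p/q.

8856/2345

Stage 1: N_ring = 35 + 2·19 = 73
Stage 1: 35(ω_s−ω_c) = −73(ω_r−ω_c),  ω_r=0, ω_c=1
Stage 1: ω_s = 1 − (73/35)(0−1) = 108/35
  ⇒ ω_s¹/ω_c¹ = 108/35
Stage 2: N_ring = 15 + 2·26 = 67
Stage 2: 15(ω_s−ω_c) = −67(ω_r−ω_c),  ω_s=0, ω_c=1
Stage 2: ω_r = 1 − (15/67)(0−1) = 82/67
  ⇒ ω_r²/ω_c² = 82/67
Coupling ω_c² = ω_s¹ ⇒ overall = 108/35 × 82/67 = 8856/2345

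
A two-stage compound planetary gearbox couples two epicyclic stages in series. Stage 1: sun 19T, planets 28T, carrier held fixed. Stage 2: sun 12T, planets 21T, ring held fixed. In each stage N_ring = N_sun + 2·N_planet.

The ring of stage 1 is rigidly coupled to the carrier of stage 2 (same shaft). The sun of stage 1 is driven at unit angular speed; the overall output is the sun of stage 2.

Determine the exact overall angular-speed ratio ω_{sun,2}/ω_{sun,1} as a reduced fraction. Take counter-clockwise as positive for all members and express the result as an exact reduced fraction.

Stage 1: N_ring = 19 + 2·28 = 75
Stage 1: 19(ω_s−ω_c) = −75(ω_r−ω_c),  ω_c=0, ω_s=1
Stage 1: ω_r = 0 − (19/75)(1−0) = -19/75
  ⇒ ω_r¹/ω_s¹ = -19/75
Stage 2: N_ring = 12 + 2·21 = 54
Stage 2: 12(ω_s−ω_c) = −54(ω_r−ω_c),  ω_r=0, ω_c=1
Stage 2: ω_s = 1 − (54/12)(0−1) = 11/2
  ⇒ ω_s²/ω_c² = 11/2
Coupling ω_c² = ω_r¹ ⇒ overall = -19/75 × 11/2 = -209/150

-209/150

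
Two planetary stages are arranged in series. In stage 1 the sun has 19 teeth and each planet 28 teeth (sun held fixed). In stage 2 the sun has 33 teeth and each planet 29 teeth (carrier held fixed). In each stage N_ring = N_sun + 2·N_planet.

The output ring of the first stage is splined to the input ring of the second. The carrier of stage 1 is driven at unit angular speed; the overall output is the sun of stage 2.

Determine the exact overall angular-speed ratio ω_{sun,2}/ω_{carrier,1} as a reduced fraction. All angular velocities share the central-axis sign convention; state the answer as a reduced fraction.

Stage 1: N_ring = 19 + 2·28 = 75
Stage 1: 19(ω_s−ω_c) = −75(ω_r−ω_c),  ω_s=0, ω_c=1
Stage 1: ω_r = 1 − (19/75)(0−1) = 94/75
  ⇒ ω_r¹/ω_c¹ = 94/75
Stage 2: N_ring = 33 + 2·29 = 91
Stage 2: 33(ω_s−ω_c) = −91(ω_r−ω_c),  ω_c=0, ω_r=1
Stage 2: ω_s = 0 − (91/33)(1−0) = -91/33
  ⇒ ω_s²/ω_r² = -91/33
Coupling ω_r² = ω_r¹ ⇒ overall = 94/75 × -91/33 = -8554/2475

-8554/2475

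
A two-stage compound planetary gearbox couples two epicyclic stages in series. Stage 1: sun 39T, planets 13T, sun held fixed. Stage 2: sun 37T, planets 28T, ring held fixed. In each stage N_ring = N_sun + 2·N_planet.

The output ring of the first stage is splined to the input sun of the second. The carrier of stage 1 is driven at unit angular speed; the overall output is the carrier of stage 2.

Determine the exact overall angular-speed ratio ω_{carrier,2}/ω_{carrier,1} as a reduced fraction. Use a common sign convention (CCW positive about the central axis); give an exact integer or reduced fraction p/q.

Stage 1: N_ring = 39 + 2·13 = 65
Stage 1: 39(ω_s−ω_c) = −65(ω_r−ω_c),  ω_s=0, ω_c=1
Stage 1: ω_r = 1 − (39/65)(0−1) = 8/5
  ⇒ ω_r¹/ω_c¹ = 8/5
Stage 2: N_ring = 37 + 2·28 = 93
Stage 2: 37(ω_s−ω_c) = −93(ω_r−ω_c),  ω_r=0, ω_s=1
Stage 2: 37(1−ω_c) = −93(0−ω_c)  ⇒  130ω_c = 37  ⇒  ω_c = 37/130
  ⇒ ω_c²/ω_s² = 37/130
Coupling ω_s² = ω_r¹ ⇒ overall = 8/5 × 37/130 = 148/325

148/325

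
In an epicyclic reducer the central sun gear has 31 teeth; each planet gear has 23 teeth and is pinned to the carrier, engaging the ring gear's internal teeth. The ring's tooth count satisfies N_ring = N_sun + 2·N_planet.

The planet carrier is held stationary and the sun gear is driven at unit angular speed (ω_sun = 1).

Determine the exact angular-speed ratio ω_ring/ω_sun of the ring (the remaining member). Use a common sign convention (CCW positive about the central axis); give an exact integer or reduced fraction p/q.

N_ring = 31 + 2·23 = 77
31(ω_s−ω_c) = −77(ω_r−ω_c),  ω_c=0, ω_s=1
ω_r = 0 − (31/77)(1−0) = -31/77
ω_r/ω_s = -31/77

-31/77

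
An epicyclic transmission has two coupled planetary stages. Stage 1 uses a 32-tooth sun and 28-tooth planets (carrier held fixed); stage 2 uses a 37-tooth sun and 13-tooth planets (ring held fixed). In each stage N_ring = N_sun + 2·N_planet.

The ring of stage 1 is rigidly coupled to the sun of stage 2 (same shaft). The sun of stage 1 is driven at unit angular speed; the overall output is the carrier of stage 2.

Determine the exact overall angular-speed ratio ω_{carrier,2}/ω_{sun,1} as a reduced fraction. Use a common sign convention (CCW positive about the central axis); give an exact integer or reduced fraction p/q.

-37/275

Stage 1: N_ring = 32 + 2·28 = 88
Stage 1: 32(ω_s−ω_c) = −88(ω_r−ω_c),  ω_c=0, ω_s=1
Stage 1: ω_r = 0 − (32/88)(1−0) = -4/11
  ⇒ ω_r¹/ω_s¹ = -4/11
Stage 2: N_ring = 37 + 2·13 = 63
Stage 2: 37(ω_s−ω_c) = −63(ω_r−ω_c),  ω_r=0, ω_s=1
Stage 2: 37(1−ω_c) = −63(0−ω_c)  ⇒  100ω_c = 37  ⇒  ω_c = 37/100
  ⇒ ω_c²/ω_s² = 37/100
Coupling ω_s² = ω_r¹ ⇒ overall = -4/11 × 37/100 = -37/275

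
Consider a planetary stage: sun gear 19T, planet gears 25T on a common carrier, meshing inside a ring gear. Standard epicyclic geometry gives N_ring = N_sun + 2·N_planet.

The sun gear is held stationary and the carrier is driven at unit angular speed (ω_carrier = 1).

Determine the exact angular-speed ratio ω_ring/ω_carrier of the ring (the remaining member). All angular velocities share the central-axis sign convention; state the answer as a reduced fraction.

N_ring = 19 + 2·25 = 69
19(ω_s−ω_c) = −69(ω_r−ω_c),  ω_s=0, ω_c=1
ω_r = 1 − (19/69)(0−1) = 88/69
ω_r/ω_c = 88/69

88/69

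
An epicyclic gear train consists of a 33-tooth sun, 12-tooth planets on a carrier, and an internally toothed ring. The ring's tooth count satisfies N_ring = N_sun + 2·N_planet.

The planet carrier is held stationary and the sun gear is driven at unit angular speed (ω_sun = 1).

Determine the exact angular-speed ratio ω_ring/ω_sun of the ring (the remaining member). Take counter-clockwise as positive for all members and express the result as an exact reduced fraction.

N_ring = 33 + 2·12 = 57
33(ω_s−ω_c) = −57(ω_r−ω_c),  ω_c=0, ω_s=1
ω_r = 0 − (33/57)(1−0) = -11/19
ω_r/ω_s = -11/19

-11/19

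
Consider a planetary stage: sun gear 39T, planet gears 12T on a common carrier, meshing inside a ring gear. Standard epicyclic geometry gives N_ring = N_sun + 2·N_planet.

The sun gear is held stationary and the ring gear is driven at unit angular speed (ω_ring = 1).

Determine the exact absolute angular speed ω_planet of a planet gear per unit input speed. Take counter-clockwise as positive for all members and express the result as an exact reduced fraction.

N_ring = 39 + 2·12 = 63
39(ω_s−ω_c) = −63(ω_r−ω_c),  ω_s=0, ω_r=1
39(0−ω_c) = −63(1−ω_c)  ⇒  102ω_c = 63  ⇒  ω_c = 21/34
sun–planet: 39·(0−21/34) = −12·(ω_p−ω_c)  ⇒  ω_p−ω_c = −(39/12)·(-21/34) = 273/136
ω_p = 21/34 + 273/136 = 21/8

21/8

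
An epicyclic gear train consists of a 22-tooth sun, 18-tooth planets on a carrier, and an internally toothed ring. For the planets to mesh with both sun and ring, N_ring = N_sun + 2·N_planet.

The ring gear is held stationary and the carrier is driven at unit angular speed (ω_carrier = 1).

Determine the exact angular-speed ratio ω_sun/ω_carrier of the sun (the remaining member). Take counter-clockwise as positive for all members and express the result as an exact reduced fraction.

N_ring = 22 + 2·18 = 58
22(ω_s−ω_c) = −58(ω_r−ω_c),  ω_r=0, ω_c=1
ω_s = 1 − (58/22)(0−1) = 40/11
ω_s/ω_c = 40/11

40/11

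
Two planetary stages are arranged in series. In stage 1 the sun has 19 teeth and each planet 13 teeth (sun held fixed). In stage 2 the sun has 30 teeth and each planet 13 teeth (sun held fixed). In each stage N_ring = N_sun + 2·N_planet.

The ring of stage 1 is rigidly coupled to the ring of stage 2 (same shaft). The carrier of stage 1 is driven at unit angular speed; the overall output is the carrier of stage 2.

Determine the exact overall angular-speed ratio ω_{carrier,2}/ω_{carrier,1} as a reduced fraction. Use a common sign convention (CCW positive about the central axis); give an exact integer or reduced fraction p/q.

1792/1935

Stage 1: N_ring = 19 + 2·13 = 45
Stage 1: 19(ω_s−ω_c) = −45(ω_r−ω_c),  ω_s=0, ω_c=1
Stage 1: ω_r = 1 − (19/45)(0−1) = 64/45
  ⇒ ω_r¹/ω_c¹ = 64/45
Stage 2: N_ring = 30 + 2·13 = 56
Stage 2: 30(ω_s−ω_c) = −56(ω_r−ω_c),  ω_s=0, ω_r=1
Stage 2: 30(0−ω_c) = −56(1−ω_c)  ⇒  86ω_c = 56  ⇒  ω_c = 28/43
  ⇒ ω_c²/ω_r² = 28/43
Coupling ω_r² = ω_r¹ ⇒ overall = 64/45 × 28/43 = 1792/1935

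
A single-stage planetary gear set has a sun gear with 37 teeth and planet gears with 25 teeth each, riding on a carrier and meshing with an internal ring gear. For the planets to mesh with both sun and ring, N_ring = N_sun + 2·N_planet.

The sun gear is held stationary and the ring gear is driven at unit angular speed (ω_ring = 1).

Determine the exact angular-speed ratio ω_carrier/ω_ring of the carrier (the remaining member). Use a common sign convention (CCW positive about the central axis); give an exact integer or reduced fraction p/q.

N_ring = 37 + 2·25 = 87
37(ω_s−ω_c) = −87(ω_r−ω_c),  ω_s=0, ω_r=1
37(0−ω_c) = −87(1−ω_c)  ⇒  124ω_c = 87  ⇒  ω_c = 87/124
ω_c/ω_r = 87/124

87/124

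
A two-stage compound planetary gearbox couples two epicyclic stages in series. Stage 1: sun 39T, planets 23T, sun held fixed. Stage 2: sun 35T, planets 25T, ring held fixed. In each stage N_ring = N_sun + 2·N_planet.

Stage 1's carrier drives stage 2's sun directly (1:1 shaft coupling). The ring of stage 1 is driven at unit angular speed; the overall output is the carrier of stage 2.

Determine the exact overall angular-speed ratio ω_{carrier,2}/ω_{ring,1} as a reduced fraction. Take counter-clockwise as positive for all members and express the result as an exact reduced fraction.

595/2976

Stage 1: N_ring = 39 + 2·23 = 85
Stage 1: 39(ω_s−ω_c) = −85(ω_r−ω_c),  ω_s=0, ω_r=1
Stage 1: 39(0−ω_c) = −85(1−ω_c)  ⇒  124ω_c = 85  ⇒  ω_c = 85/124
  ⇒ ω_c¹/ω_r¹ = 85/124
Stage 2: N_ring = 35 + 2·25 = 85
Stage 2: 35(ω_s−ω_c) = −85(ω_r−ω_c),  ω_r=0, ω_s=1
Stage 2: 35(1−ω_c) = −85(0−ω_c)  ⇒  120ω_c = 35  ⇒  ω_c = 7/24
  ⇒ ω_c²/ω_s² = 7/24
Coupling ω_s² = ω_c¹ ⇒ overall = 85/124 × 7/24 = 595/2976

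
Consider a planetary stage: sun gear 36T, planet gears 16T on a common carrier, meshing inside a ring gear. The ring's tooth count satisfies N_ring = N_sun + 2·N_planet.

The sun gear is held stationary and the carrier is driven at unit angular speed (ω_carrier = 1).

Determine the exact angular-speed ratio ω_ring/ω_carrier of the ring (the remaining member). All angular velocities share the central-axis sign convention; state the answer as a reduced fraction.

N_ring = 36 + 2·16 = 68
36(ω_s−ω_c) = −68(ω_r−ω_c),  ω_s=0, ω_c=1
ω_r = 1 − (36/68)(0−1) = 26/17
ω_r/ω_c = 26/17

26/17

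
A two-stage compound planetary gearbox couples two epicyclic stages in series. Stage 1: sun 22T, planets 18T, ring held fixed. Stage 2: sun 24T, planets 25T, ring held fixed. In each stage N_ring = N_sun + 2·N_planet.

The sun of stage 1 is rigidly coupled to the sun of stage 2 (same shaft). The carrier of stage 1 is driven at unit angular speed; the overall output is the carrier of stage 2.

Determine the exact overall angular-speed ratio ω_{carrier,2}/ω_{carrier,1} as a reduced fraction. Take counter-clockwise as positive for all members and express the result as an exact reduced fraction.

Stage 1: N_ring = 22 + 2·18 = 58
Stage 1: 22(ω_s−ω_c) = −58(ω_r−ω_c),  ω_r=0, ω_c=1
Stage 1: ω_s = 1 − (58/22)(0−1) = 40/11
  ⇒ ω_s¹/ω_c¹ = 40/11
Stage 2: N_ring = 24 + 2·25 = 74
Stage 2: 24(ω_s−ω_c) = −74(ω_r−ω_c),  ω_r=0, ω_s=1
Stage 2: 24(1−ω_c) = −74(0−ω_c)  ⇒  98ω_c = 24  ⇒  ω_c = 12/49
  ⇒ ω_c²/ω_s² = 12/49
Coupling ω_s² = ω_s¹ ⇒ overall = 40/11 × 12/49 = 480/539

480/539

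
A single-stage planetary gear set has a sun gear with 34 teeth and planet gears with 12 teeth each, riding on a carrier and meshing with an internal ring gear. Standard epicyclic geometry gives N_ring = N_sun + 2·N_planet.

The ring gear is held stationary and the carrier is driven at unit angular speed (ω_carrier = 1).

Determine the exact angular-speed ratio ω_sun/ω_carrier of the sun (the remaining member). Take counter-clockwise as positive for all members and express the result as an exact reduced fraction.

N_ring = 34 + 2·12 = 58
34(ω_s−ω_c) = −58(ω_r−ω_c),  ω_r=0, ω_c=1
ω_s = 1 − (58/34)(0−1) = 46/17
ω_s/ω_c = 46/17

46/17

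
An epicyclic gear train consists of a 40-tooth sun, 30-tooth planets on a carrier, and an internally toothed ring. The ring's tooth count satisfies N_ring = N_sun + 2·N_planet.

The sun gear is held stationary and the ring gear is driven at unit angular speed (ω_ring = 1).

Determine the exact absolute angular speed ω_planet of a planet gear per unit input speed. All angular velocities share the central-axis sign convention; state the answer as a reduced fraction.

N_ring = 40 + 2·30 = 100
40(ω_s−ω_c) = −100(ω_r−ω_c),  ω_s=0, ω_r=1
40(0−ω_c) = −100(1−ω_c)  ⇒  140ω_c = 100  ⇒  ω_c = 5/7
sun–planet: 40·(0−5/7) = −30·(ω_p−ω_c)  ⇒  ω_p−ω_c = −(40/30)·(-5/7) = 20/21
ω_p = 5/7 + 20/21 = 5/3

5/3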